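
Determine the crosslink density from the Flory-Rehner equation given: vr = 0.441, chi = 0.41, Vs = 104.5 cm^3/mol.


ln(1 - vr) = ln(1 - 0.441) = -0.5816
Numerator = -((-0.5816) + 0.441 + 0.41 * 0.441^2) = 0.0609
Denominator = 104.5 * (0.441^(1/3) - 0.441/2) = 56.4996
nu = 0.0609 / 56.4996 = 0.0011 mol/cm^3

0.0011 mol/cm^3


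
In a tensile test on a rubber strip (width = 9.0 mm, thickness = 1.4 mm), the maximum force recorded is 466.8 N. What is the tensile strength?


Area = width * thickness = 9.0 * 1.4 = 12.6 mm^2
TS = force / area = 466.8 / 12.6 = 37.05 MPa

37.05 MPa


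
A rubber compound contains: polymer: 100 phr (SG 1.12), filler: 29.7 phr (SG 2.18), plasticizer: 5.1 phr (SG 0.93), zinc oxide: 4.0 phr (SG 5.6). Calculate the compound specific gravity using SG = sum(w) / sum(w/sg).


Sum of weights = 138.8
Volume contributions:
  polymer: 100/1.12 = 89.2857
  filler: 29.7/2.18 = 13.6239
  plasticizer: 5.1/0.93 = 5.4839
  zinc oxide: 4.0/5.6 = 0.7143
Sum of volumes = 109.1077
SG = 138.8 / 109.1077 = 1.272

SG = 1.272


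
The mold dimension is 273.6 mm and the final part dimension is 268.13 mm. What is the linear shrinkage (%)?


Shrinkage = (mold - part) / mold * 100
= (273.6 - 268.13) / 273.6 * 100
= 5.47 / 273.6 * 100
= 2.0%

2.0%


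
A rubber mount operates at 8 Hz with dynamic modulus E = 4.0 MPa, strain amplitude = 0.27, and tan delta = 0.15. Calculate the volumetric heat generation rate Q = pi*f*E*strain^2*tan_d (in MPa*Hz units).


Q = pi * f * E * strain^2 * tan_d
= pi * 8 * 4.0 * 0.27^2 * 0.15
= pi * 8 * 4.0 * 0.0729 * 0.15
= 1.0993

Q = 1.0993


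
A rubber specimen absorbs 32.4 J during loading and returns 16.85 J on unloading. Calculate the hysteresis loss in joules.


Hysteresis loss = loading - unloading
= 32.4 - 16.85
= 15.55 J

15.55 J


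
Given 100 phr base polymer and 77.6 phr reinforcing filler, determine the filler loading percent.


Filler % = filler / (rubber + filler) * 100
= 77.6 / (100 + 77.6) * 100
= 77.6 / 177.6 * 100
= 43.69%

43.69%


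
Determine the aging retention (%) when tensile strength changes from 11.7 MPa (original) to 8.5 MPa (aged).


Retention = aged / original * 100
= 8.5 / 11.7 * 100
= 72.6%

72.6%


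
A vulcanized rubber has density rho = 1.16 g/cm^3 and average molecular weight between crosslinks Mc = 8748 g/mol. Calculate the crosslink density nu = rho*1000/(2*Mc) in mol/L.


nu = rho * 1000 / (2 * Mc)
nu = 1.16 * 1000 / (2 * 8748)
nu = 1160.0 / 17496
nu = 0.0663 mol/L

0.0663 mol/L


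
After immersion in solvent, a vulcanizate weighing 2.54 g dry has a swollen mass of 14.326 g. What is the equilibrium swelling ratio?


Q = W_swollen / W_dry
Q = 14.326 / 2.54
Q = 5.64

Q = 5.64


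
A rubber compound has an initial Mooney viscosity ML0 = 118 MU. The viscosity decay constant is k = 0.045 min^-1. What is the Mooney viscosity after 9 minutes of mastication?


ML = ML0 * exp(-k * t)
ML = 118 * exp(-0.045 * 9)
ML = 118 * 0.6670
ML = 78.7 MU

78.7 MU


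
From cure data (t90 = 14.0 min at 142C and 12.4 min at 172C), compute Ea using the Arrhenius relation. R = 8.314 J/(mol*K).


T1 = 415.15 K, T2 = 445.15 K
1/T1 - 1/T2 = 1.6233e-04
ln(t1/t2) = ln(14.0/12.4) = 0.1214
Ea = 8.314 * 0.1214 / 1.6233e-04 = 6215.5393 J/mol
Ea = 6.22 kJ/mol

6.22 kJ/mol


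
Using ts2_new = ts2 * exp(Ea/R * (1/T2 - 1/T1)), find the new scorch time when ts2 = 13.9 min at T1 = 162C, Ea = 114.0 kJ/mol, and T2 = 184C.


Convert temperatures: T1 = 162 + 273.15 = 435.15 K, T2 = 184 + 273.15 = 457.15 K
ts2_new = 13.9 * exp(114000 / 8.314 * (1/457.15 - 1/435.15))
1/T2 - 1/T1 = -1.1059e-04
ts2_new = 3.05 min

3.05 min


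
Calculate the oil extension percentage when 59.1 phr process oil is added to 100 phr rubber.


Oil % = oil / (100 + oil) * 100
= 59.1 / (100 + 59.1) * 100
= 59.1 / 159.1 * 100
= 37.15%

37.15%


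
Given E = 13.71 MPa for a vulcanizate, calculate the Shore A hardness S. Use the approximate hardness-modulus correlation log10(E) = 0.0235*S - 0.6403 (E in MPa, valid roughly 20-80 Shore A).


log10(E) = 0.0235*S - 0.6403  =>  S = (log10(E) + 0.6403) / 0.0235
log10(13.71) = 1.137037
S = (1.137037 + 0.6403) / 0.0235 = 1.777337 / 0.0235
S = 75.6

Shore A = 75.6


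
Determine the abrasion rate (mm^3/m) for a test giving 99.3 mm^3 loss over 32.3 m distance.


Rate = volume_loss / distance
= 99.3 / 32.3
= 3.074 mm^3/m

3.074 mm^3/m


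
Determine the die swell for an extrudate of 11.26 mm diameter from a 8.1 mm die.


Die swell ratio = D_extrudate / D_die
= 11.26 / 8.1
= 1.39

Die swell = 1.39


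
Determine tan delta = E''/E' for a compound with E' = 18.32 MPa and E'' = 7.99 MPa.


tan delta = E'' / E'
= 7.99 / 18.32
= 0.4361

tan delta = 0.4361


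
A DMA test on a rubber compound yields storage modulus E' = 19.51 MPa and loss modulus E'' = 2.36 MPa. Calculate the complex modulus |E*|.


|E*| = sqrt(E'^2 + E''^2)
= sqrt(19.51^2 + 2.36^2)
= sqrt(380.6401 + 5.5696)
= 19.652 MPa

19.652 MPa


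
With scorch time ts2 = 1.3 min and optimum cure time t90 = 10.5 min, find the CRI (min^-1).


CRI = 100 / (t90 - ts2)
= 100 / (10.5 - 1.3)
= 100 / 9.2
= 10.87 min^-1

10.87 min^-1


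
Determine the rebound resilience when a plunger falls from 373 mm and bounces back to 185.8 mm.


Resilience = h_rebound / h_drop * 100
= 185.8 / 373 * 100
= 49.8%

49.8%


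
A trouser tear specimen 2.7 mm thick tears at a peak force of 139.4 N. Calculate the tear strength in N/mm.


Tear strength = force / thickness
= 139.4 / 2.7
= 51.63 N/mm

51.63 N/mm


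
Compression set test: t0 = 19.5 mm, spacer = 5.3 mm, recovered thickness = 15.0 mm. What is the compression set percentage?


CS = (t0 - recovered) / (t0 - ts) * 100
= (19.5 - 15.0) / (19.5 - 5.3) * 100
= 4.5 / 14.2 * 100
= 31.7%

31.7%


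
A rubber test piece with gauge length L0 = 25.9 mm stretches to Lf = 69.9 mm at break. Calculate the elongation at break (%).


Elongation = (Lf - L0) / L0 * 100
= (69.9 - 25.9) / 25.9 * 100
= 44.0 / 25.9 * 100
= 169.9%

169.9%


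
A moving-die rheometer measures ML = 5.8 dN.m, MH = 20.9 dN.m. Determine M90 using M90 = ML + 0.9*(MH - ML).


M90 = ML + 0.9 * (MH - ML)
M90 = 5.8 + 0.9 * (20.9 - 5.8)
M90 = 5.8 + 0.9 * 15.1
M90 = 19.39 dN.m

19.39 dN.m


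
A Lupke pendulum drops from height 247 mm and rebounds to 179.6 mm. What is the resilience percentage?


Resilience = h_rebound / h_drop * 100
= 179.6 / 247 * 100
= 72.7%

72.7%


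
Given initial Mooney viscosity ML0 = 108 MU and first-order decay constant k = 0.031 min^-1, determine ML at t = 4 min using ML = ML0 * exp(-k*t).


ML = ML0 * exp(-k * t)
ML = 108 * exp(-0.031 * 4)
ML = 108 * 0.8834
ML = 95.41 MU

95.41 MU


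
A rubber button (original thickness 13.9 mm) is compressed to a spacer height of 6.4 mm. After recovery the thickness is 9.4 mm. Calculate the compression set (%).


CS = (t0 - recovered) / (t0 - ts) * 100
= (13.9 - 9.4) / (13.9 - 6.4) * 100
= 4.5 / 7.5 * 100
= 60.0%

60.0%


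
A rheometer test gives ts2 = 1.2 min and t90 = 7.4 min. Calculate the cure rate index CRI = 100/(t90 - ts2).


CRI = 100 / (t90 - ts2)
= 100 / (7.4 - 1.2)
= 100 / 6.2
= 16.13 min^-1

16.13 min^-1


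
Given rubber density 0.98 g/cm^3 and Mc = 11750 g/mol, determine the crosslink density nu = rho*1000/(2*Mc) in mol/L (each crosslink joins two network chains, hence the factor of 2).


nu = rho * 1000 / (2 * Mc)
nu = 0.98 * 1000 / (2 * 11750)
nu = 980.0 / 23500
nu = 0.0417 mol/L

0.0417 mol/L


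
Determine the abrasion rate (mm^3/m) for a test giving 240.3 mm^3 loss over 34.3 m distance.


Rate = volume_loss / distance
= 240.3 / 34.3
= 7.006 mm^3/m

7.006 mm^3/m


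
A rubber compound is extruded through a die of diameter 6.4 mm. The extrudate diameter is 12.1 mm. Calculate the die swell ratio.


Die swell ratio = D_extrudate / D_die
= 12.1 / 6.4
= 1.891

Die swell = 1.891


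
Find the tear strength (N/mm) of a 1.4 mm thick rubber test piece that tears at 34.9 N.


Tear strength = force / thickness
= 34.9 / 1.4
= 24.93 N/mm

24.93 N/mm


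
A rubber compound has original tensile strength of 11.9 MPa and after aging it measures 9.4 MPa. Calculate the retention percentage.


Retention = aged / original * 100
= 9.4 / 11.9 * 100
= 79.0%

79.0%


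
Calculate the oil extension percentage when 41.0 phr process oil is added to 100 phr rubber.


Oil % = oil / (100 + oil) * 100
= 41.0 / (100 + 41.0) * 100
= 41.0 / 141.0 * 100
= 29.08%

29.08%


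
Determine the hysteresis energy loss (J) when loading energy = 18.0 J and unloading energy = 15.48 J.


Hysteresis loss = loading - unloading
= 18.0 - 15.48
= 2.52 J

2.52 J


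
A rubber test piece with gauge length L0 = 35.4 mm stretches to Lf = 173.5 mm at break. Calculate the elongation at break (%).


Elongation = (Lf - L0) / L0 * 100
= (173.5 - 35.4) / 35.4 * 100
= 138.1 / 35.4 * 100
= 390.1%

390.1%


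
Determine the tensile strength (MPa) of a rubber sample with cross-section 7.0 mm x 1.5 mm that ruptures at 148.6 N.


Area = width * thickness = 7.0 * 1.5 = 10.5 mm^2
TS = force / area = 148.6 / 10.5 = 14.15 MPa

14.15 MPa


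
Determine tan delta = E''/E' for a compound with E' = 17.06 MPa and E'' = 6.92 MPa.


tan delta = E'' / E'
= 6.92 / 17.06
= 0.4056

tan delta = 0.4056


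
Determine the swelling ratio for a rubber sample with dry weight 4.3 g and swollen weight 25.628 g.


Q = W_swollen / W_dry
Q = 25.628 / 4.3
Q = 5.96

Q = 5.96


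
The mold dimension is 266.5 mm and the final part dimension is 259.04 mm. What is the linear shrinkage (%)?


Shrinkage = (mold - part) / mold * 100
= (266.5 - 259.04) / 266.5 * 100
= 7.46 / 266.5 * 100
= 2.8%

2.8%


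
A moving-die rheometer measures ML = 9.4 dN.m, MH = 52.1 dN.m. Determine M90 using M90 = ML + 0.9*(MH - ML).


M90 = ML + 0.9 * (MH - ML)
M90 = 9.4 + 0.9 * (52.1 - 9.4)
M90 = 9.4 + 0.9 * 42.7
M90 = 47.83 dN.m

47.83 dN.m


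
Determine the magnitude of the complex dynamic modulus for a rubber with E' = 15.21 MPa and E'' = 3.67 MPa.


|E*| = sqrt(E'^2 + E''^2)
= sqrt(15.21^2 + 3.67^2)
= sqrt(231.3441 + 13.4689)
= 15.647 MPa

15.647 MPa


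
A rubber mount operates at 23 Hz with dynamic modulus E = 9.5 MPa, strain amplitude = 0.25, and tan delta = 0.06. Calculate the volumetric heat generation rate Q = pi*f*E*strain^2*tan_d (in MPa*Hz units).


Q = pi * f * E * strain^2 * tan_d
= pi * 23 * 9.5 * 0.25^2 * 0.06
= pi * 23 * 9.5 * 0.0625 * 0.06
= 2.5741

Q = 2.5741


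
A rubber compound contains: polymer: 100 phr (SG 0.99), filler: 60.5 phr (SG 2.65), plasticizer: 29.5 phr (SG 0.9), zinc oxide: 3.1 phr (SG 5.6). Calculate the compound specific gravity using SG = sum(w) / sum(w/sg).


Sum of weights = 193.1
Volume contributions:
  polymer: 100/0.99 = 101.0101
  filler: 60.5/2.65 = 22.8302
  plasticizer: 29.5/0.9 = 32.7778
  zinc oxide: 3.1/5.6 = 0.5536
Sum of volumes = 157.1716
SG = 193.1 / 157.1716 = 1.229

SG = 1.229


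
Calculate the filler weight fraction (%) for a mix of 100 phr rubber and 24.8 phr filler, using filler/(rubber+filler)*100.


Filler % = filler / (rubber + filler) * 100
= 24.8 / (100 + 24.8) * 100
= 24.8 / 124.8 * 100
= 19.87%

19.87%


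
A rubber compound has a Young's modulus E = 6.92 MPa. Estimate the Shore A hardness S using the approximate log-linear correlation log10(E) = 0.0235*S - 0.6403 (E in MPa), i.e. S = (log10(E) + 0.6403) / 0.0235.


log10(E) = 0.0235*S - 0.6403  =>  S = (log10(E) + 0.6403) / 0.0235
log10(6.92) = 0.840106
S = (0.840106 + 0.6403) / 0.0235 = 1.480406 / 0.0235
S = 63.0

Shore A = 63.0


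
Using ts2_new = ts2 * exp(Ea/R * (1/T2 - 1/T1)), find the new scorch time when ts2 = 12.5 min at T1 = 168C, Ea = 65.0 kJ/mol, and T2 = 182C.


Convert temperatures: T1 = 168 + 273.15 = 441.15 K, T2 = 182 + 273.15 = 455.15 K
ts2_new = 12.5 * exp(65000 / 8.314 * (1/455.15 - 1/441.15))
1/T2 - 1/T1 = -6.9725e-05
ts2_new = 7.25 min

7.25 min


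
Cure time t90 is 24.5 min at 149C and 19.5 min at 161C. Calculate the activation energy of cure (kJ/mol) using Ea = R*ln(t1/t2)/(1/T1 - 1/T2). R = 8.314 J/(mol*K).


T1 = 422.15 K, T2 = 434.15 K
1/T1 - 1/T2 = 6.5475e-05
ln(t1/t2) = ln(24.5/19.5) = 0.2283
Ea = 8.314 * 0.2283 / 6.5475e-05 = 28984.2870 J/mol
Ea = 28.98 kJ/mol

28.98 kJ/mol


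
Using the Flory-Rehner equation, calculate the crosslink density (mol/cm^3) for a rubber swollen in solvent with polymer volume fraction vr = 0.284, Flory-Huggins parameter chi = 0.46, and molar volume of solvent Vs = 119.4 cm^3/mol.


ln(1 - vr) = ln(1 - 0.284) = -0.3341
Numerator = -((-0.3341) + 0.284 + 0.46 * 0.284^2) = 0.0130
Denominator = 119.4 * (0.284^(1/3) - 0.284/2) = 61.5285
nu = 0.0130 / 61.5285 = 2.1085e-04 mol/cm^3

2.1085e-04 mol/cm^3


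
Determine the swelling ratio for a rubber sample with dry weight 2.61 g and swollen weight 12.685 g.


Q = W_swollen / W_dry
Q = 12.685 / 2.61
Q = 4.86

Q = 4.86


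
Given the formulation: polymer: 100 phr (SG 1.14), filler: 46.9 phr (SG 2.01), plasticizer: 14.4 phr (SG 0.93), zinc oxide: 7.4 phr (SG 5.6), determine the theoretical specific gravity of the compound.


Sum of weights = 168.7
Volume contributions:
  polymer: 100/1.14 = 87.7193
  filler: 46.9/2.01 = 23.3333
  plasticizer: 14.4/0.93 = 15.4839
  zinc oxide: 7.4/5.6 = 1.3214
Sum of volumes = 127.8579
SG = 168.7 / 127.8579 = 1.319

SG = 1.319


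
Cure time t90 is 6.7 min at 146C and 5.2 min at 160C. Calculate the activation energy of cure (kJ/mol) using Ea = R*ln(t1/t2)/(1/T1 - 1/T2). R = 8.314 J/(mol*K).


T1 = 419.15 K, T2 = 433.15 K
1/T1 - 1/T2 = 7.7112e-05
ln(t1/t2) = ln(6.7/5.2) = 0.2534
Ea = 8.314 * 0.2534 / 7.7112e-05 = 27326.2593 J/mol
Ea = 27.33 kJ/mol

27.33 kJ/mol


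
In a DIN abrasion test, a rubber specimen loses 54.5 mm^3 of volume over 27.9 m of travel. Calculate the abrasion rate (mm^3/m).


Rate = volume_loss / distance
= 54.5 / 27.9
= 1.953 mm^3/m

1.953 mm^3/m


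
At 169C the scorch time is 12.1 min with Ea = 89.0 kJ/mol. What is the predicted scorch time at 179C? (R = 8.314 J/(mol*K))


Convert temperatures: T1 = 169 + 273.15 = 442.15 K, T2 = 179 + 273.15 = 452.15 K
ts2_new = 12.1 * exp(89000 / 8.314 * (1/452.15 - 1/442.15))
1/T2 - 1/T1 = -5.0020e-05
ts2_new = 7.08 min

7.08 min


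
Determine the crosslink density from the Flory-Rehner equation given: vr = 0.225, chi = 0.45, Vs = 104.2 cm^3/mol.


ln(1 - vr) = ln(1 - 0.225) = -0.2549
Numerator = -((-0.2549) + 0.225 + 0.45 * 0.225^2) = 0.0071
Denominator = 104.2 * (0.225^(1/3) - 0.225/2) = 51.6540
nu = 0.0071 / 51.6540 = 1.3767e-04 mol/cm^3

1.3767e-04 mol/cm^3


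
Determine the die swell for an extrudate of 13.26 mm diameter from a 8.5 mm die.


Die swell ratio = D_extrudate / D_die
= 13.26 / 8.5
= 1.56

Die swell = 1.56


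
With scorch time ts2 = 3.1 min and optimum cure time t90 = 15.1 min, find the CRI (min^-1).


CRI = 100 / (t90 - ts2)
= 100 / (15.1 - 3.1)
= 100 / 12.0
= 8.33 min^-1

8.33 min^-1


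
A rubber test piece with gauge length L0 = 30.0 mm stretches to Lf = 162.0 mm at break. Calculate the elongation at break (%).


Elongation = (Lf - L0) / L0 * 100
= (162.0 - 30.0) / 30.0 * 100
= 132.0 / 30.0 * 100
= 440.0%

440.0%


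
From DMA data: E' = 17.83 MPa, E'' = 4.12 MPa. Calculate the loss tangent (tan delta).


tan delta = E'' / E'
= 4.12 / 17.83
= 0.2311

tan delta = 0.2311


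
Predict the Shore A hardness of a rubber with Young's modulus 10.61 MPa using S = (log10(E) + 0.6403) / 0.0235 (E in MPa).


log10(E) = 0.0235*S - 0.6403  =>  S = (log10(E) + 0.6403) / 0.0235
log10(10.61) = 1.025715
S = (1.025715 + 0.6403) / 0.0235 = 1.666015 / 0.0235
S = 70.9

Shore A = 70.9


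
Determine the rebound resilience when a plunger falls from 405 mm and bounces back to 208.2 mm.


Resilience = h_rebound / h_drop * 100
= 208.2 / 405 * 100
= 51.4%

51.4%


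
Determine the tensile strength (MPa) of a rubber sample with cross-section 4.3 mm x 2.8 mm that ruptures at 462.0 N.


Area = width * thickness = 4.3 * 2.8 = 12.04 mm^2
TS = force / area = 462.0 / 12.04 = 38.37 MPa

38.37 MPa


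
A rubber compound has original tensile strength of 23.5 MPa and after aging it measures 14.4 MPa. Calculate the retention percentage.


Retention = aged / original * 100
= 14.4 / 23.5 * 100
= 61.3%

61.3%


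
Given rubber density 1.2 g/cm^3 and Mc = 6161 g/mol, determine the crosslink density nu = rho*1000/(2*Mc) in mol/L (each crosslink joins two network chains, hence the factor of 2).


nu = rho * 1000 / (2 * Mc)
nu = 1.2 * 1000 / (2 * 6161)
nu = 1200.0 / 12322
nu = 0.0974 mol/L

0.0974 mol/L


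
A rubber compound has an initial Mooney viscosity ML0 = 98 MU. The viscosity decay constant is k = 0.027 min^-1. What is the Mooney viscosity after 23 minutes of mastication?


ML = ML0 * exp(-k * t)
ML = 98 * exp(-0.027 * 23)
ML = 98 * 0.5374
ML = 52.67 MU

52.67 MU


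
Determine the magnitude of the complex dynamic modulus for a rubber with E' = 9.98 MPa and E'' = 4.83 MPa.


|E*| = sqrt(E'^2 + E''^2)
= sqrt(9.98^2 + 4.83^2)
= sqrt(99.6004 + 23.3289)
= 11.087 MPa

11.087 MPa


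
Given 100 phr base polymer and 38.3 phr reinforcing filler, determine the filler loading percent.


Filler % = filler / (rubber + filler) * 100
= 38.3 / (100 + 38.3) * 100
= 38.3 / 138.3 * 100
= 27.69%

27.69%


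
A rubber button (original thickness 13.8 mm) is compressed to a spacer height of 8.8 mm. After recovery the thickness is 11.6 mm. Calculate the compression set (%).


CS = (t0 - recovered) / (t0 - ts) * 100
= (13.8 - 11.6) / (13.8 - 8.8) * 100
= 2.2 / 5.0 * 100
= 44.0%

44.0%


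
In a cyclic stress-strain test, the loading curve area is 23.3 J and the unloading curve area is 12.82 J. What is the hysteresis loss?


Hysteresis loss = loading - unloading
= 23.3 - 12.82
= 10.48 J

10.48 J


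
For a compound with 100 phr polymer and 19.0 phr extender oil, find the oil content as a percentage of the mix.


Oil % = oil / (100 + oil) * 100
= 19.0 / (100 + 19.0) * 100
= 19.0 / 119.0 * 100
= 15.97%

15.97%


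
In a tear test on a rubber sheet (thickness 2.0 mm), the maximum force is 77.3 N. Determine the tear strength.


Tear strength = force / thickness
= 77.3 / 2.0
= 38.65 N/mm

38.65 N/mm


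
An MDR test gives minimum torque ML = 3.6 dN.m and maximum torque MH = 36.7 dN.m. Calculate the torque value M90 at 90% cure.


M90 = ML + 0.9 * (MH - ML)
M90 = 3.6 + 0.9 * (36.7 - 3.6)
M90 = 3.6 + 0.9 * 33.1
M90 = 33.39 dN.m

33.39 dN.m


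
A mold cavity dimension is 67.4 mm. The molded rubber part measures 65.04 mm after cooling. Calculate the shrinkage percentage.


Shrinkage = (mold - part) / mold * 100
= (67.4 - 65.04) / 67.4 * 100
= 2.36 / 67.4 * 100
= 3.5%

3.5%


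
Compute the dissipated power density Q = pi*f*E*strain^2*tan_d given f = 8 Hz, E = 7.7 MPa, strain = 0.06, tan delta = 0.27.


Q = pi * f * E * strain^2 * tan_d
= pi * 8 * 7.7 * 0.06^2 * 0.27
= pi * 8 * 7.7 * 0.0036 * 0.27
= 0.1881

Q = 0.1881


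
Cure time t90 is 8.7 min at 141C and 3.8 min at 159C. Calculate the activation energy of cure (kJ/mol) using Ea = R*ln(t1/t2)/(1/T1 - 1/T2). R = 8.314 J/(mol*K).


T1 = 414.15 K, T2 = 432.15 K
1/T1 - 1/T2 = 1.0057e-04
ln(t1/t2) = ln(8.7/3.8) = 0.8283
Ea = 8.314 * 0.8283 / 1.0057e-04 = 68474.5005 J/mol
Ea = 68.47 kJ/mol

68.47 kJ/mol


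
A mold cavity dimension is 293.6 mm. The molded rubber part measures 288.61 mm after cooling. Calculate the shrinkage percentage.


Shrinkage = (mold - part) / mold * 100
= (293.6 - 288.61) / 293.6 * 100
= 4.99 / 293.6 * 100
= 1.7%

1.7%


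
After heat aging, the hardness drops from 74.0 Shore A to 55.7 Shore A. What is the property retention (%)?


Retention = aged / original * 100
= 55.7 / 74.0 * 100
= 75.3%

75.3%


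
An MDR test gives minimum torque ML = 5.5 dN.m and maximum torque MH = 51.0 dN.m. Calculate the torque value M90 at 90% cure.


M90 = ML + 0.9 * (MH - ML)
M90 = 5.5 + 0.9 * (51.0 - 5.5)
M90 = 5.5 + 0.9 * 45.5
M90 = 46.45 dN.m

46.45 dN.m


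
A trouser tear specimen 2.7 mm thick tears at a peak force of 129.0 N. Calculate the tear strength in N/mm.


Tear strength = force / thickness
= 129.0 / 2.7
= 47.78 N/mm

47.78 N/mm


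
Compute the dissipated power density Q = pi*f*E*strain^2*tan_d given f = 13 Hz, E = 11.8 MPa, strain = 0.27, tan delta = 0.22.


Q = pi * f * E * strain^2 * tan_d
= pi * 13 * 11.8 * 0.27^2 * 0.22
= pi * 13 * 11.8 * 0.0729 * 0.22
= 7.7290

Q = 7.7290


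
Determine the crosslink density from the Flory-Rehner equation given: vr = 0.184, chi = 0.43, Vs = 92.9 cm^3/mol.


ln(1 - vr) = ln(1 - 0.184) = -0.2033
Numerator = -((-0.2033) + 0.184 + 0.43 * 0.184^2) = 0.0048
Denominator = 92.9 * (0.184^(1/3) - 0.184/2) = 44.2922
nu = 0.0048 / 44.2922 = 1.0798e-04 mol/cm^3

1.0798e-04 mol/cm^3


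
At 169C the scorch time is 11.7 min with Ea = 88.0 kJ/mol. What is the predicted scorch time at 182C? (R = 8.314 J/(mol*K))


Convert temperatures: T1 = 169 + 273.15 = 442.15 K, T2 = 182 + 273.15 = 455.15 K
ts2_new = 11.7 * exp(88000 / 8.314 * (1/455.15 - 1/442.15))
1/T2 - 1/T1 = -6.4598e-05
ts2_new = 5.91 min

5.91 min


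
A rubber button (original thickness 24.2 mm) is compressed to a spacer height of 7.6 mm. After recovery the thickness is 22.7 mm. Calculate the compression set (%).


CS = (t0 - recovered) / (t0 - ts) * 100
= (24.2 - 22.7) / (24.2 - 7.6) * 100
= 1.5 / 16.6 * 100
= 9.0%

9.0%


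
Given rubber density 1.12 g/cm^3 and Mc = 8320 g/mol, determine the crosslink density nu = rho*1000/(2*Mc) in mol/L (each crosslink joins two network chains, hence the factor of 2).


nu = rho * 1000 / (2 * Mc)
nu = 1.12 * 1000 / (2 * 8320)
nu = 1120.0 / 16640
nu = 0.0673 mol/L

0.0673 mol/L


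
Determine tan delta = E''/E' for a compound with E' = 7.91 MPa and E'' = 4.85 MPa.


tan delta = E'' / E'
= 4.85 / 7.91
= 0.6131

tan delta = 0.6131


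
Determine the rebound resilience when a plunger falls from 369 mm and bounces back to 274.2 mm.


Resilience = h_rebound / h_drop * 100
= 274.2 / 369 * 100
= 74.3%

74.3%


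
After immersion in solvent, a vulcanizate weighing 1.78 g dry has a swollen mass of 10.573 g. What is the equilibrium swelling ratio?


Q = W_swollen / W_dry
Q = 10.573 / 1.78
Q = 5.94

Q = 5.94


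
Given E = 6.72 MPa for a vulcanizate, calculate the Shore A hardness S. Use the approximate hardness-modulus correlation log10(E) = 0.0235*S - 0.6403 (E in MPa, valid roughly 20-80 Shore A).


log10(E) = 0.0235*S - 0.6403  =>  S = (log10(E) + 0.6403) / 0.0235
log10(6.72) = 0.827369
S = (0.827369 + 0.6403) / 0.0235 = 1.467669 / 0.0235
S = 62.5

Shore A = 62.5


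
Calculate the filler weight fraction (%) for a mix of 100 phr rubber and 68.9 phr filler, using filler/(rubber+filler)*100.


Filler % = filler / (rubber + filler) * 100
= 68.9 / (100 + 68.9) * 100
= 68.9 / 168.9 * 100
= 40.79%

40.79%


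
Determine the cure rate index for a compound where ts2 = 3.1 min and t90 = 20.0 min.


CRI = 100 / (t90 - ts2)
= 100 / (20.0 - 3.1)
= 100 / 16.9
= 5.92 min^-1

5.92 min^-1


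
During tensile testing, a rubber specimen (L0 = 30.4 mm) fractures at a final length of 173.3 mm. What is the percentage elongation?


Elongation = (Lf - L0) / L0 * 100
= (173.3 - 30.4) / 30.4 * 100
= 142.9 / 30.4 * 100
= 470.1%

470.1%


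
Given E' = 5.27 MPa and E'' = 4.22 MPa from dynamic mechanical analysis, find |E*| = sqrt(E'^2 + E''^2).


|E*| = sqrt(E'^2 + E''^2)
= sqrt(5.27^2 + 4.22^2)
= sqrt(27.7729 + 17.8084)
= 6.751 MPa

6.751 MPa


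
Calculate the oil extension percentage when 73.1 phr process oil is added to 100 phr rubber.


Oil % = oil / (100 + oil) * 100
= 73.1 / (100 + 73.1) * 100
= 73.1 / 173.1 * 100
= 42.23%

42.23%


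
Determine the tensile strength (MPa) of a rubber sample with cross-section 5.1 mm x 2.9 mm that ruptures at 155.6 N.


Area = width * thickness = 5.1 * 2.9 = 14.79 mm^2
TS = force / area = 155.6 / 14.79 = 10.52 MPa

10.52 MPa


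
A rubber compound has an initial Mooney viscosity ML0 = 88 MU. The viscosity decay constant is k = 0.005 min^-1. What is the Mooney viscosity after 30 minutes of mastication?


ML = ML0 * exp(-k * t)
ML = 88 * exp(-0.005 * 30)
ML = 88 * 0.8607
ML = 75.74 MU

75.74 MU


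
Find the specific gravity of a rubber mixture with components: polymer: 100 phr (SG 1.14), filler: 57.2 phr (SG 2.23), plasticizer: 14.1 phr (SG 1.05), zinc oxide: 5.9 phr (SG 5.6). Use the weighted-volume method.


Sum of weights = 177.2
Volume contributions:
  polymer: 100/1.14 = 87.7193
  filler: 57.2/2.23 = 25.6502
  plasticizer: 14.1/1.05 = 13.4286
  zinc oxide: 5.9/5.6 = 1.0536
Sum of volumes = 127.8517
SG = 177.2 / 127.8517 = 1.386

SG = 1.386


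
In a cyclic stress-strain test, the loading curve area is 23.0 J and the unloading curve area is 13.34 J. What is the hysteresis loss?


Hysteresis loss = loading - unloading
= 23.0 - 13.34
= 9.66 J

9.66 J


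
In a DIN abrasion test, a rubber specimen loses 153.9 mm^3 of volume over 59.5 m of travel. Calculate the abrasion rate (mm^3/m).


Rate = volume_loss / distance
= 153.9 / 59.5
= 2.587 mm^3/m

2.587 mm^3/m


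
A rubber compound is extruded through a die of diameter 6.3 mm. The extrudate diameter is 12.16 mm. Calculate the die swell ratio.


Die swell ratio = D_extrudate / D_die
= 12.16 / 6.3
= 1.93

Die swell = 1.93


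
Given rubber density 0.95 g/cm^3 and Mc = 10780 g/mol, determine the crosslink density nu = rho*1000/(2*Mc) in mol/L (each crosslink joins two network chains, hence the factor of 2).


nu = rho * 1000 / (2 * Mc)
nu = 0.95 * 1000 / (2 * 10780)
nu = 950.0 / 21560
nu = 0.0441 mol/L

0.0441 mol/L


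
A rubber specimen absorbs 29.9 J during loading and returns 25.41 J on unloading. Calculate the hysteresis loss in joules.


Hysteresis loss = loading - unloading
= 29.9 - 25.41
= 4.49 J

4.49 J


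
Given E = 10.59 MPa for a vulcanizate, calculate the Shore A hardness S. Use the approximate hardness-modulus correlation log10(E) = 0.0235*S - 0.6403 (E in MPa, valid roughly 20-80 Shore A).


log10(E) = 0.0235*S - 0.6403  =>  S = (log10(E) + 0.6403) / 0.0235
log10(10.59) = 1.024896
S = (1.024896 + 0.6403) / 0.0235 = 1.665196 / 0.0235
S = 70.9

Shore A = 70.9


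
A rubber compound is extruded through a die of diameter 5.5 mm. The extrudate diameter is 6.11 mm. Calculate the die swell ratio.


Die swell ratio = D_extrudate / D_die
= 6.11 / 5.5
= 1.111

Die swell = 1.111


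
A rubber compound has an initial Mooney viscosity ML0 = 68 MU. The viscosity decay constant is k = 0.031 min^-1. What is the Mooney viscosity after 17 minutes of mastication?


ML = ML0 * exp(-k * t)
ML = 68 * exp(-0.031 * 17)
ML = 68 * 0.5904
ML = 40.15 MU

40.15 MU


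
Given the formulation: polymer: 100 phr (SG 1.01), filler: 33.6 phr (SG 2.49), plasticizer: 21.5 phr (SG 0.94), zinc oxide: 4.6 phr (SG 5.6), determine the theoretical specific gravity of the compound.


Sum of weights = 159.7
Volume contributions:
  polymer: 100/1.01 = 99.0099
  filler: 33.6/2.49 = 13.4940
  plasticizer: 21.5/0.94 = 22.8723
  zinc oxide: 4.6/5.6 = 0.8214
Sum of volumes = 136.1976
SG = 159.7 / 136.1976 = 1.173

SG = 1.173


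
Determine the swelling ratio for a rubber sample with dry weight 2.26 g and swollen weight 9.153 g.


Q = W_swollen / W_dry
Q = 9.153 / 2.26
Q = 4.05

Q = 4.05


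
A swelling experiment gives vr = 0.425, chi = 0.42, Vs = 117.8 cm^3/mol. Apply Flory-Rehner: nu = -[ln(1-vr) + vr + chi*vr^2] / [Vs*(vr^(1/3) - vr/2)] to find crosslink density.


ln(1 - vr) = ln(1 - 0.425) = -0.5534
Numerator = -((-0.5534) + 0.425 + 0.42 * 0.425^2) = 0.0525
Denominator = 117.8 * (0.425^(1/3) - 0.425/2) = 63.5351
nu = 0.0525 / 63.5351 = 8.2667e-04 mol/cm^3

8.2667e-04 mol/cm^3


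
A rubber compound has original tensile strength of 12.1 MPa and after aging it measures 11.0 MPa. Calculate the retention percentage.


Retention = aged / original * 100
= 11.0 / 12.1 * 100
= 90.9%

90.9%


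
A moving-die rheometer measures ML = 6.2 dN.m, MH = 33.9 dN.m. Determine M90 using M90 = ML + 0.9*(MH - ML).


M90 = ML + 0.9 * (MH - ML)
M90 = 6.2 + 0.9 * (33.9 - 6.2)
M90 = 6.2 + 0.9 * 27.7
M90 = 31.13 dN.m

31.13 dN.m


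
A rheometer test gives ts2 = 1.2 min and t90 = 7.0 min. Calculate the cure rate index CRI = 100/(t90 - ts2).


CRI = 100 / (t90 - ts2)
= 100 / (7.0 - 1.2)
= 100 / 5.8
= 17.24 min^-1

17.24 min^-1


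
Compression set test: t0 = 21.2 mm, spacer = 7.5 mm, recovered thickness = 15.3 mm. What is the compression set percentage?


CS = (t0 - recovered) / (t0 - ts) * 100
= (21.2 - 15.3) / (21.2 - 7.5) * 100
= 5.9 / 13.7 * 100
= 43.1%

43.1%


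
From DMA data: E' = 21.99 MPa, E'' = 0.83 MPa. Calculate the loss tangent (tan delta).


tan delta = E'' / E'
= 0.83 / 21.99
= 0.0377

tan delta = 0.0377


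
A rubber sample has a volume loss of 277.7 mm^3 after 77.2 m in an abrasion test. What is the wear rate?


Rate = volume_loss / distance
= 277.7 / 77.2
= 3.597 mm^3/m

3.597 mm^3/m


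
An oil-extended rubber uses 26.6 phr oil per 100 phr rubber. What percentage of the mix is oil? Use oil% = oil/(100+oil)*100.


Oil % = oil / (100 + oil) * 100
= 26.6 / (100 + 26.6) * 100
= 26.6 / 126.6 * 100
= 21.01%

21.01%


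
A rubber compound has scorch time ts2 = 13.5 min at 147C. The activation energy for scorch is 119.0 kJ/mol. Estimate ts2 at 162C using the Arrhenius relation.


Convert temperatures: T1 = 147 + 273.15 = 420.15 K, T2 = 162 + 273.15 = 435.15 K
ts2_new = 13.5 * exp(119000 / 8.314 * (1/435.15 - 1/420.15))
1/T2 - 1/T1 = -8.2044e-05
ts2_new = 4.17 min

4.17 min


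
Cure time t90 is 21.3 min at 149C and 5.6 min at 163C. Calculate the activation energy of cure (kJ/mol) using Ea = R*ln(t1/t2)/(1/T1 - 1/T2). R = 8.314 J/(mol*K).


T1 = 422.15 K, T2 = 436.15 K
1/T1 - 1/T2 = 7.6037e-05
ln(t1/t2) = ln(21.3/5.6) = 1.3359
Ea = 8.314 * 1.3359 / 7.6037e-05 = 146073.6101 J/mol
Ea = 146.07 kJ/mol

146.07 kJ/mol


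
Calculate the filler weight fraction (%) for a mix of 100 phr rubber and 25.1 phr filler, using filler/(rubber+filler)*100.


Filler % = filler / (rubber + filler) * 100
= 25.1 / (100 + 25.1) * 100
= 25.1 / 125.1 * 100
= 20.06%

20.06%


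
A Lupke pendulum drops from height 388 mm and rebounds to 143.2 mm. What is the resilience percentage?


Resilience = h_rebound / h_drop * 100
= 143.2 / 388 * 100
= 36.9%

36.9%


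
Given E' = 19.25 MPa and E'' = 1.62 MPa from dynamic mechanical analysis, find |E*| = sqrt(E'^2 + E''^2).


|E*| = sqrt(E'^2 + E''^2)
= sqrt(19.25^2 + 1.62^2)
= sqrt(370.5625 + 2.6244)
= 19.318 MPa

19.318 MPa


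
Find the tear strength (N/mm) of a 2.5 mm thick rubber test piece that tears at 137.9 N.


Tear strength = force / thickness
= 137.9 / 2.5
= 55.16 N/mm

55.16 N/mm


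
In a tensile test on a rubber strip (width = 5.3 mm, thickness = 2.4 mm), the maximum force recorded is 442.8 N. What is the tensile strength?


Area = width * thickness = 5.3 * 2.4 = 12.72 mm^2
TS = force / area = 442.8 / 12.72 = 34.81 MPa

34.81 MPa


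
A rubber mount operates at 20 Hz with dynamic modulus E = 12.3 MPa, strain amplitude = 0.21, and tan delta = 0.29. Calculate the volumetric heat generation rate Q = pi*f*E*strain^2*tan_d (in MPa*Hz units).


Q = pi * f * E * strain^2 * tan_d
= pi * 20 * 12.3 * 0.21^2 * 0.29
= pi * 20 * 12.3 * 0.0441 * 0.29
= 9.8837

Q = 9.8837


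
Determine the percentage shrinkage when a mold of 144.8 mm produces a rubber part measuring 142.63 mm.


Shrinkage = (mold - part) / mold * 100
= (144.8 - 142.63) / 144.8 * 100
= 2.17 / 144.8 * 100
= 1.5%

1.5%


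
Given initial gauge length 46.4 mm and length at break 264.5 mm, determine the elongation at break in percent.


Elongation = (Lf - L0) / L0 * 100
= (264.5 - 46.4) / 46.4 * 100
= 218.1 / 46.4 * 100
= 470.0%

470.0%


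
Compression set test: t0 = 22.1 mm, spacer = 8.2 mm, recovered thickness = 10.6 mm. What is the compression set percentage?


CS = (t0 - recovered) / (t0 - ts) * 100
= (22.1 - 10.6) / (22.1 - 8.2) * 100
= 11.5 / 13.9 * 100
= 82.7%

82.7%


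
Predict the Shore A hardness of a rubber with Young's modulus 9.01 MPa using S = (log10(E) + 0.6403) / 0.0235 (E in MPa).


log10(E) = 0.0235*S - 0.6403  =>  S = (log10(E) + 0.6403) / 0.0235
log10(9.01) = 0.954725
S = (0.954725 + 0.6403) / 0.0235 = 1.595025 / 0.0235
S = 67.9

Shore A = 67.9


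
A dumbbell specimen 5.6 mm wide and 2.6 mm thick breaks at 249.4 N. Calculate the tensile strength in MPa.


Area = width * thickness = 5.6 * 2.6 = 14.56 mm^2
TS = force / area = 249.4 / 14.56 = 17.13 MPa

17.13 MPa


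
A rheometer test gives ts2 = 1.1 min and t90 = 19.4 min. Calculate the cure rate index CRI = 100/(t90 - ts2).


CRI = 100 / (t90 - ts2)
= 100 / (19.4 - 1.1)
= 100 / 18.3
= 5.46 min^-1

5.46 min^-1


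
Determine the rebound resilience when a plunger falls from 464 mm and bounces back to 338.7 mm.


Resilience = h_rebound / h_drop * 100
= 338.7 / 464 * 100
= 73.0%

73.0%


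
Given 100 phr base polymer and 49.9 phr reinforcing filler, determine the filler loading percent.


Filler % = filler / (rubber + filler) * 100
= 49.9 / (100 + 49.9) * 100
= 49.9 / 149.9 * 100
= 33.29%

33.29%


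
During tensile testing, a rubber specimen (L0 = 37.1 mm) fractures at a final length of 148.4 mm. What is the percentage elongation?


Elongation = (Lf - L0) / L0 * 100
= (148.4 - 37.1) / 37.1 * 100
= 111.3 / 37.1 * 100
= 300.0%

300.0%


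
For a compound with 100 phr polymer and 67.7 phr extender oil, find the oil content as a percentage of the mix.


Oil % = oil / (100 + oil) * 100
= 67.7 / (100 + 67.7) * 100
= 67.7 / 167.7 * 100
= 40.37%

40.37%


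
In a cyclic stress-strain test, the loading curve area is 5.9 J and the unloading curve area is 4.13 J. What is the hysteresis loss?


Hysteresis loss = loading - unloading
= 5.9 - 4.13
= 1.77 J

1.77 J


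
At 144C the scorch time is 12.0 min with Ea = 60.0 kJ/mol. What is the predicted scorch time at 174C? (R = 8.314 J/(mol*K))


Convert temperatures: T1 = 144 + 273.15 = 417.15 K, T2 = 174 + 273.15 = 447.15 K
ts2_new = 12.0 * exp(60000 / 8.314 * (1/447.15 - 1/417.15))
1/T2 - 1/T1 = -1.6083e-04
ts2_new = 3.76 min

3.76 min


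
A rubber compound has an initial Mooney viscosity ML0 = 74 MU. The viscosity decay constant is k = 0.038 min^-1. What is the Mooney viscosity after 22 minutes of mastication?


ML = ML0 * exp(-k * t)
ML = 74 * exp(-0.038 * 22)
ML = 74 * 0.4334
ML = 32.07 MU

32.07 MU


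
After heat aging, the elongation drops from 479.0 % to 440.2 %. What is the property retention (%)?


Retention = aged / original * 100
= 440.2 / 479.0 * 100
= 91.9%

91.9%


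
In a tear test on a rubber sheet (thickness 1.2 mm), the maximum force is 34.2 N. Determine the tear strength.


Tear strength = force / thickness
= 34.2 / 1.2
= 28.5 N/mm

28.5 N/mm


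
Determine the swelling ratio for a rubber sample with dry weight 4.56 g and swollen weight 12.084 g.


Q = W_swollen / W_dry
Q = 12.084 / 4.56
Q = 2.65

Q = 2.65


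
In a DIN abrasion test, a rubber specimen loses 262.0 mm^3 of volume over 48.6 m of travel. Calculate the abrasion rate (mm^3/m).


Rate = volume_loss / distance
= 262.0 / 48.6
= 5.391 mm^3/m

5.391 mm^3/m


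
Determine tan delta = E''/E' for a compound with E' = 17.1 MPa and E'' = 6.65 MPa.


tan delta = E'' / E'
= 6.65 / 17.1
= 0.3889

tan delta = 0.3889


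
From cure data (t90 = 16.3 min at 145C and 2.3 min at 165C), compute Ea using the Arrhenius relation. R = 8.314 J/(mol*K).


T1 = 418.15 K, T2 = 438.15 K
1/T1 - 1/T2 = 1.0916e-04
ln(t1/t2) = ln(16.3/2.3) = 1.9583
Ea = 8.314 * 1.9583 / 1.0916e-04 = 149143.5253 J/mol
Ea = 149.14 kJ/mol

149.14 kJ/mol


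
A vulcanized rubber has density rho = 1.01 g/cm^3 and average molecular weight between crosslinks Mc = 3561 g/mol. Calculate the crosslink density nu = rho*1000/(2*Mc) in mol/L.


nu = rho * 1000 / (2 * Mc)
nu = 1.01 * 1000 / (2 * 3561)
nu = 1010.0 / 7122
nu = 0.1418 mol/L

0.1418 mol/L


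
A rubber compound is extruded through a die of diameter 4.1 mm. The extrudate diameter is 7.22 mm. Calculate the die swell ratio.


Die swell ratio = D_extrudate / D_die
= 7.22 / 4.1
= 1.761

Die swell = 1.761


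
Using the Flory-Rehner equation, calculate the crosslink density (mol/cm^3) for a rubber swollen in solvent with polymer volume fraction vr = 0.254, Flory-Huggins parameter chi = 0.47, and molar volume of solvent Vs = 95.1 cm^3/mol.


ln(1 - vr) = ln(1 - 0.254) = -0.2930
Numerator = -((-0.2930) + 0.254 + 0.47 * 0.254^2) = 0.0087
Denominator = 95.1 * (0.254^(1/3) - 0.254/2) = 48.1494
nu = 0.0087 / 48.1494 = 1.8084e-04 mol/cm^3

1.8084e-04 mol/cm^3


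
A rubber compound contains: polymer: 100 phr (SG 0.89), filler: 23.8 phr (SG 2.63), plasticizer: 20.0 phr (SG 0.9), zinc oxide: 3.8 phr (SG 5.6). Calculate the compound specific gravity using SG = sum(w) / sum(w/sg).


Sum of weights = 147.6
Volume contributions:
  polymer: 100/0.89 = 112.3596
  filler: 23.8/2.63 = 9.0494
  plasticizer: 20.0/0.9 = 22.2222
  zinc oxide: 3.8/5.6 = 0.6786
Sum of volumes = 144.3098
SG = 147.6 / 144.3098 = 1.023

SG = 1.023


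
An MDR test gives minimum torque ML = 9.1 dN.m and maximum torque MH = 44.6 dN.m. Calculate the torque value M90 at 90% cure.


M90 = ML + 0.9 * (MH - ML)
M90 = 9.1 + 0.9 * (44.6 - 9.1)
M90 = 9.1 + 0.9 * 35.5
M90 = 41.05 dN.m

41.05 dN.m


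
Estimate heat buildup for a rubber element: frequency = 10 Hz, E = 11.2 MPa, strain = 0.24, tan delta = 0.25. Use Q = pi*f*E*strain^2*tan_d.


Q = pi * f * E * strain^2 * tan_d
= pi * 10 * 11.2 * 0.24^2 * 0.25
= pi * 10 * 11.2 * 0.0576 * 0.25
= 5.0668

Q = 5.0668


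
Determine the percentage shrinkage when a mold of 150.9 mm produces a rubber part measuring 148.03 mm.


Shrinkage = (mold - part) / mold * 100
= (150.9 - 148.03) / 150.9 * 100
= 2.87 / 150.9 * 100
= 1.9%

1.9%


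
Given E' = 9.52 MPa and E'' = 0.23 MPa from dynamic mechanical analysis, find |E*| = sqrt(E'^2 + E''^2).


|E*| = sqrt(E'^2 + E''^2)
= sqrt(9.52^2 + 0.23^2)
= sqrt(90.6304 + 0.0529)
= 9.523 MPa

9.523 MPa


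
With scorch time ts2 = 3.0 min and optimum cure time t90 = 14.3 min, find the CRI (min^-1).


CRI = 100 / (t90 - ts2)
= 100 / (14.3 - 3.0)
= 100 / 11.3
= 8.85 min^-1

8.85 min^-1


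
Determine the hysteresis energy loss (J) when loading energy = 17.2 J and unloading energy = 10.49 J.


Hysteresis loss = loading - unloading
= 17.2 - 10.49
= 6.71 J

6.71 J


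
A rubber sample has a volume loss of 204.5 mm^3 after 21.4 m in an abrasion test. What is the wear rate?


Rate = volume_loss / distance
= 204.5 / 21.4
= 9.556 mm^3/m

9.556 mm^3/m


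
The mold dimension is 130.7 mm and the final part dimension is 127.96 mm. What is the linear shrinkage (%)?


Shrinkage = (mold - part) / mold * 100
= (130.7 - 127.96) / 130.7 * 100
= 2.74 / 130.7 * 100
= 2.1%

2.1%


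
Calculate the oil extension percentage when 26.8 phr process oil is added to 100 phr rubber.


Oil % = oil / (100 + oil) * 100
= 26.8 / (100 + 26.8) * 100
= 26.8 / 126.8 * 100
= 21.14%

21.14%


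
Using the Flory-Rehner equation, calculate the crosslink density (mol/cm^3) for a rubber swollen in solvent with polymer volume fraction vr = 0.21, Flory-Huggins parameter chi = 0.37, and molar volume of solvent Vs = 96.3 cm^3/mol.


ln(1 - vr) = ln(1 - 0.21) = -0.2357
Numerator = -((-0.2357) + 0.21 + 0.37 * 0.21^2) = 0.0094
Denominator = 96.3 * (0.21^(1/3) - 0.21/2) = 47.1285
nu = 0.0094 / 47.1285 = 1.9957e-04 mol/cm^3

1.9957e-04 mol/cm^3


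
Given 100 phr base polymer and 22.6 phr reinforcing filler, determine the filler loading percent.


Filler % = filler / (rubber + filler) * 100
= 22.6 / (100 + 22.6) * 100
= 22.6 / 122.6 * 100
= 18.43%

18.43%
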